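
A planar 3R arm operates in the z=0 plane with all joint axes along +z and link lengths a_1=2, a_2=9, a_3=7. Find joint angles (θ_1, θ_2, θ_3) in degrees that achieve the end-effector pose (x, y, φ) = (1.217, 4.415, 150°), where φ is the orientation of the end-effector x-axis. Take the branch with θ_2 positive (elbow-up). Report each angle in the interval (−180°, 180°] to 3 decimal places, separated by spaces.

wrist centre = target − a_3·(cos φ, sin φ) = (7.2792, 0.9150)
cos θ_2 = (53.8237−2²−9²)/(2·2·9) = -0.8660; θ_2 = 149.9982° (elbow-up)
β = atan2(0.9150,7.2792) = 7.1646°; ψ = atan2(4.5002,-5.7941) = 142.1636°
θ_1 = β − ψ = -134.9991°
θ_3 = φ − θ_1 − θ_2 = 135.0009° (wrapped to (-180°,180°])

-134.999 149.998 135.001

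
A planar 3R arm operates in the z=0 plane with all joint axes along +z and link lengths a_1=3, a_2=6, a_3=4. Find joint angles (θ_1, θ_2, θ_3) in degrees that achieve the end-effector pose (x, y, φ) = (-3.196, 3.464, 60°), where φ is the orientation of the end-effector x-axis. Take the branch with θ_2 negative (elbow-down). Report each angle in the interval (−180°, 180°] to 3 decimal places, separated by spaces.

-89.996 -120.003 -90.001

wrist centre = target − a_3·(cos φ, sin φ) = (-5.1960, -0.0001)
cos θ_2 = (26.9984−3²−6²)/(2·3·6) = -0.5000; θ_2 = -120.0029° (elbow-down)
β = atan2(-0.0001,-5.1960) = -179.9989°; ψ = atan2(-5.1960,-0.0003) = -90.0029°
θ_1 = β − ψ = -89.9960°
θ_3 = φ − θ_1 − θ_2 = -90.0011° (wrapped to (-180°,180°])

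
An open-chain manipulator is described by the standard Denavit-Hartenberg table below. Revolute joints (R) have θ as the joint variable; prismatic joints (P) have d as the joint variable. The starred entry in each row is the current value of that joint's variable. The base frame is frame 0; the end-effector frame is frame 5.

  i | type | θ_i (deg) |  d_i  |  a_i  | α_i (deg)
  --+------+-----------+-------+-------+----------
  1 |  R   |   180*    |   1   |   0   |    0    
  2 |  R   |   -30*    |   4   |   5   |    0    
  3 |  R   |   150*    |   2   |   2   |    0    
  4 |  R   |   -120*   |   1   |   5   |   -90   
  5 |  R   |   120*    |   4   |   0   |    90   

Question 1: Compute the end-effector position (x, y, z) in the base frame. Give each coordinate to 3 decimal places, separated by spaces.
after link 1: o_1 = (0.0000, 0.0000, 1.0000)
after link 2: o_2 = (-4.3301, 2.5000, 5.0000)
after link 3: o_3 = (-3.3301, 0.7679, 7.0000)
after link 4: o_4 = (-8.3301, 0.7679, 8.0000)
after link 5: o_5 = (-8.3301, -3.2321, 8.0000)

-8.330 -3.232 8.000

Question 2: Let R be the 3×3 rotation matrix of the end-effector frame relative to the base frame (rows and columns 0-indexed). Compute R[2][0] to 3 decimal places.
End-effector x-axis (col 0 of R) = (0.5000,0.0000,-0.8660)
R[2][0] = -0.8660

-0.866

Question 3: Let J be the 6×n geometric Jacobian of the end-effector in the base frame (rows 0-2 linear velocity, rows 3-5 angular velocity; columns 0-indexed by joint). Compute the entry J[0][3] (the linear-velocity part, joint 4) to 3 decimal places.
4.000

axis z_3 = (0.0000,0.0000,1.0000); lever o_n−o_3 = (-5.0000,-4.0000,1.0000)
cross product → J_v[:, 3] = (4.0000,-5.0000,0.0000)
J_ω[:, 3] = z_3
entry J[0][3] = 4.0000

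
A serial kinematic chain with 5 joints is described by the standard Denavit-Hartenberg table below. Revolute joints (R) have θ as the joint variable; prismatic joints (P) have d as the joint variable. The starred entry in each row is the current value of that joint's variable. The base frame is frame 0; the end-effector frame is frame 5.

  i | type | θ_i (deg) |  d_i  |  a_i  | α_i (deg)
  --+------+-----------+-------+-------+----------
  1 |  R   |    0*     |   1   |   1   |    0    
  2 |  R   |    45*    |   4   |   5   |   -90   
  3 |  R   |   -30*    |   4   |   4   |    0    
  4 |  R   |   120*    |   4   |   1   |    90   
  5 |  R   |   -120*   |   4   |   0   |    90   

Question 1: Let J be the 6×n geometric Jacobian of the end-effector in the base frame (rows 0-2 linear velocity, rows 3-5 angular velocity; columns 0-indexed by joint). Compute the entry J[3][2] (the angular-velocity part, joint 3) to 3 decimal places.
axis z_2 = (-0.7071,0.7071,0.0000); lever o_n−o_2 = (-0.3789,10.9348,1.0000)
cross product → J_v[:, 2] = (0.7071,0.7071,-7.4641)
J_ω[:, 2] = z_2
entry J[3][2] = -0.7071

-0.707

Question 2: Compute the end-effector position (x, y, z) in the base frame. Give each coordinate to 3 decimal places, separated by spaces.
after link 1: o_1 = (1.0000, 0.0000, 1.0000)
after link 2: o_2 = (4.5355, 3.5355, 5.0000)
after link 3: o_3 = (4.1566, 8.8135, 7.0000)
after link 4: o_4 = (1.3282, 11.6419, 6.0000)
after link 5: o_5 = (4.1566, 14.4703, 6.0000)

4.157 14.470 6.000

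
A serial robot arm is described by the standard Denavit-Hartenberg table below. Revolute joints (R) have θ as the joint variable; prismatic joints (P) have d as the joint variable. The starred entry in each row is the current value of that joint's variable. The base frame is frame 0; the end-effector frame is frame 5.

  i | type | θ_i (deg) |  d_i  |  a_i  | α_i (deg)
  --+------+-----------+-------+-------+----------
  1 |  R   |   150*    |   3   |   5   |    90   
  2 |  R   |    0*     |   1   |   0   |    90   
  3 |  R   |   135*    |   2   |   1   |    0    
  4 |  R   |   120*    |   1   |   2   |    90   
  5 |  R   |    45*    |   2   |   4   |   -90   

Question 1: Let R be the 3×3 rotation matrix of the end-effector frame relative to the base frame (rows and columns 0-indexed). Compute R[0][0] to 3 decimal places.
-0.183

End-effector x-axis (col 0 of R) = (-0.1830,-0.6830,-0.7071)
R[0][0] = -0.1830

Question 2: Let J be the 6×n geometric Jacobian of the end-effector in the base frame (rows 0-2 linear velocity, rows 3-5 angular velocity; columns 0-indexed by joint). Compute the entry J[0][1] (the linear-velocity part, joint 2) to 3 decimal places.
-5.048

axis z_1 = (0.5000,0.8660,0.0000); lever o_n−o_1 = (2.1481,-4.0567,-5.8284)
cross product → J_v[:, 1] = (-5.0476,2.9142,-3.8886)
J_ω[:, 1] = z_1
entry J[0][1] = -5.0476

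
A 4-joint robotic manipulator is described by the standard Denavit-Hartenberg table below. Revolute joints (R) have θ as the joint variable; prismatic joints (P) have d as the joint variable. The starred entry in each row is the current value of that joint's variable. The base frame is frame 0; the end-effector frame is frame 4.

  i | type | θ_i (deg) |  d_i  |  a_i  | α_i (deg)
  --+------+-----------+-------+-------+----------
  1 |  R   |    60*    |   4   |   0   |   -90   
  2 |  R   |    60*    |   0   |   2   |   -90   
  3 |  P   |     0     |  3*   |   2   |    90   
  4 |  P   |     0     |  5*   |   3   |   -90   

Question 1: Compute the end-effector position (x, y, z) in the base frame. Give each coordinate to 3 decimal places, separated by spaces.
-3.879 3.281 -3.562

after link 1: o_1 = (0.0000, 0.0000, 4.0000)
after link 2: o_2 = (0.5000, 0.8660, 2.2679)
after link 3: o_3 = (-0.2990, -0.5179, -0.9641)
after link 4: o_4 = (-3.8792, 3.2811, -3.5622)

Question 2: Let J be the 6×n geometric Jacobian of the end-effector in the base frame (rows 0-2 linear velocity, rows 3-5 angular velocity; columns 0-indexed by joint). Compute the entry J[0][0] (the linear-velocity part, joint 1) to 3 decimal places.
axis z_0 = ẑ; lever o_n−o_0 = (-3.8792,3.2811,-3.5622)
cross product → J_v[:, 0] = (-3.2811,-3.8792,0.0000)
J_ω[:, 0] = z_0
entry J[0][0] = -3.2811

-3.281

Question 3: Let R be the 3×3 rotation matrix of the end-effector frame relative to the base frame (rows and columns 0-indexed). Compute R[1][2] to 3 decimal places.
-0.750

End-effector z-axis (col 2 of R) = (-0.4330,-0.7500,-0.5000)
R[1][2] = -0.7500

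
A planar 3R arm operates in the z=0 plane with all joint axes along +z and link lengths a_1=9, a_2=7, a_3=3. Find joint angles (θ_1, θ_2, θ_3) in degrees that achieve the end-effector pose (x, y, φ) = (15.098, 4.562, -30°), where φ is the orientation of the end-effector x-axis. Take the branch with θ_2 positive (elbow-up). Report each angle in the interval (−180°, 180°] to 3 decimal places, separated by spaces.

-0.001 60.002 -90.001

wrist centre = target − a_3·(cos φ, sin φ) = (12.4999, 6.0620)
cos θ_2 = (192.9959−9²−7²)/(2·9·7) = 0.5000; θ_2 = 60.0021° (elbow-up)
β = atan2(6.0620,12.4999) = 25.8717°; ψ = atan2(6.0623,12.4998) = 25.8731°
θ_1 = β − ψ = -0.0014°
θ_3 = φ − θ_1 − θ_2 = -90.0007° (wrapped to (-180°,180°])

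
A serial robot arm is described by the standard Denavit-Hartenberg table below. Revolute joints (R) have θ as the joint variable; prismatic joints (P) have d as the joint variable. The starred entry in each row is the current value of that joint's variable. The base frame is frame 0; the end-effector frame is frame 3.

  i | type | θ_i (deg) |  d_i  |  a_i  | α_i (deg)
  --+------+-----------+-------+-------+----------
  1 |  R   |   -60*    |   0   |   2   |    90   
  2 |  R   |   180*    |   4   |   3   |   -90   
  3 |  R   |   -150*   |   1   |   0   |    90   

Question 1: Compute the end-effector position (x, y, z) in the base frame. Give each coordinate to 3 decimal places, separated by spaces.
after link 1: o_1 = (1.0000, -1.7321, 0.0000)
after link 2: o_2 = (-3.9641, -1.1340, 0.0000)
after link 3: o_3 = (-3.9641, -1.1340, -1.0000)

-3.964 -1.134 -1.000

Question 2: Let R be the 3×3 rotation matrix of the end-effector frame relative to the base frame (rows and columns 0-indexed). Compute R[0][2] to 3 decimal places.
End-effector z-axis (col 2 of R) = (1.0000,0.0000,-0.0000)
R[0][2] = 1.0000

1.000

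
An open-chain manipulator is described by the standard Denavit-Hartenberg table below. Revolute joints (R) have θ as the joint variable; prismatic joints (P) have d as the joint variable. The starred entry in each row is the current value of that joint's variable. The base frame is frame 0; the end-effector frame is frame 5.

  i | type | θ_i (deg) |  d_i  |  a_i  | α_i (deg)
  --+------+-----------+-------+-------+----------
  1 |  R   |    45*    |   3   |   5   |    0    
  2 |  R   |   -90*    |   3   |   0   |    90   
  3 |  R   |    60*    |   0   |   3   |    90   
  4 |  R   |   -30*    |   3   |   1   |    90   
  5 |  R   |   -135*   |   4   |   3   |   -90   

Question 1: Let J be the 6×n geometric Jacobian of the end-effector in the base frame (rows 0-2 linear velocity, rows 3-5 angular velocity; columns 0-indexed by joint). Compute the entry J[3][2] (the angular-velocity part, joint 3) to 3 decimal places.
-0.707

axis z_2 = (-0.7071,-0.7071,0.0000); lever o_n−o_2 = (2.6013,1.5047,-0.4143)
cross product → J_v[:, 2] = (0.2930,-0.2930,0.7754)
J_ω[:, 2] = z_2
entry J[3][2] = -0.7071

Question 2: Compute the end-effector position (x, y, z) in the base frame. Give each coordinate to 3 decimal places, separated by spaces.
after link 1: o_1 = (3.5355, 3.5355, 3.0000)
after link 2: o_2 = (3.5355, 3.5355, 6.0000)
after link 3: o_3 = (4.5962, 2.4749, 8.5981)
after link 4: o_4 = (7.0931, 0.6851, 7.8481)
after link 5: o_5 = (6.1369, 5.0403, 5.5857)

6.137 5.040 5.586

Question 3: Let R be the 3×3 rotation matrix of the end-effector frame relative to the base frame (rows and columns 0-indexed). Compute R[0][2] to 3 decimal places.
End-effector z-axis (col 2 of R) = (0.0335,0.4665,0.8839)
R[0][2] = 0.0335

0.033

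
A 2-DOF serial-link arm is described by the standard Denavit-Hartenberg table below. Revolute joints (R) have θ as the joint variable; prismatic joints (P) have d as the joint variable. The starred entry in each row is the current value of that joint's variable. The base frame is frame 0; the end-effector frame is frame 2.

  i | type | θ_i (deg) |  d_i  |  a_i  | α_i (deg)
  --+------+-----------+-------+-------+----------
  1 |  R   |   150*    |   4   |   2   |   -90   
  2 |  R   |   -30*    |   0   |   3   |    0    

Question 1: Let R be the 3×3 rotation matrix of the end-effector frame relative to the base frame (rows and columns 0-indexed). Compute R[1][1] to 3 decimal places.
End-effector y-axis (col 1 of R) = (-0.4330,0.2500,-0.8660)
R[1][1] = 0.2500

0.250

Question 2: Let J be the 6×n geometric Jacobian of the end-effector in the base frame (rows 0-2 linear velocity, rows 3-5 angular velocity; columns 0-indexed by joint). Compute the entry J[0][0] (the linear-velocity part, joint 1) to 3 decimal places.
-2.299

axis z_0 = ẑ; lever o_n−o_0 = (-3.9821,2.2990,5.5000)
cross product → J_v[:, 0] = (-2.2990,-3.9821,0.0000)
J_ω[:, 0] = z_0
entry J[0][0] = -2.2990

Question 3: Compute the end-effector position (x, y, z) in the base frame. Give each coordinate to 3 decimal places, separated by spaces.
after link 1: o_1 = (-1.7321, 1.0000, 4.0000)
after link 2: o_2 = (-3.9821, 2.2990, 5.5000)

-3.982 2.299 5.500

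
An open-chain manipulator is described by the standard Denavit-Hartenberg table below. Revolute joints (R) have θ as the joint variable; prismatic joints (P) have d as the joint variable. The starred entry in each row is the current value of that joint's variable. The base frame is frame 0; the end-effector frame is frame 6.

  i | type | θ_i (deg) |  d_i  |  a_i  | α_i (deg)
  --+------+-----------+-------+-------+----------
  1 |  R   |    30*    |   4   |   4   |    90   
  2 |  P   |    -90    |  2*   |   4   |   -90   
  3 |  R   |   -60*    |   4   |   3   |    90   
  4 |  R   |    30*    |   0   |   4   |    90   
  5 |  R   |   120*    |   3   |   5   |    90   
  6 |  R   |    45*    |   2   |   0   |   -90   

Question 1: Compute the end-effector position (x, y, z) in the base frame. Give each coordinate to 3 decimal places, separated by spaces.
after link 1: o_1 = (3.4641, 2.0000, 4.0000)
after link 2: o_2 = (4.4641, 0.2679, 0.0000)
after link 3: o_3 = (9.2272, 0.0179, -1.5000)
after link 4: o_4 = (12.4593, -1.5801, -3.2321)
after link 5: o_5 = (9.9213, -4.8804, 0.8505)
after link 6: o_6 = (11.5708, -6.0054, 0.9665)

11.571 -6.005 0.967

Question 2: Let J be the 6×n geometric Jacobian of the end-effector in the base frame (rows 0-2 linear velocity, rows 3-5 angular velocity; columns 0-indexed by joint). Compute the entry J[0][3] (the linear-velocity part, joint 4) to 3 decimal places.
4.148

axis z_3 = (0.2500,-0.4330,0.8660); lever o_n−o_3 = (2.3436,-6.0233,2.4665)
cross product → J_v[:, 3] = (4.1483,1.4130,-0.4910)
J_ω[:, 3] = z_3
entry J[0][3] = 4.1483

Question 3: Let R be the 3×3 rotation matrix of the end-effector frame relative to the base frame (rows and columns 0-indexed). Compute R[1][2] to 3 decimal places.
-0.447

End-effector z-axis (col 2 of R) = (-0.2447,-0.4474,-0.8602)
R[1][2] = -0.4474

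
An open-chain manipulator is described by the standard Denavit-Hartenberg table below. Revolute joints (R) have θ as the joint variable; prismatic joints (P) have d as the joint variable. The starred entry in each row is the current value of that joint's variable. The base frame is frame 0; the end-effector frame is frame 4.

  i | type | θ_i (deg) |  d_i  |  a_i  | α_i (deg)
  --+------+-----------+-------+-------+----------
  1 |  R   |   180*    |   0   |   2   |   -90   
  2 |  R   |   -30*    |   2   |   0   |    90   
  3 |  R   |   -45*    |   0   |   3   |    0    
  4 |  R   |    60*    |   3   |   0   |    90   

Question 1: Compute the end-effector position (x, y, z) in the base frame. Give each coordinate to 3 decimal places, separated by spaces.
-2.337 0.121 3.659

after link 1: o_1 = (-2.0000, 0.0000, 0.0000)
after link 2: o_2 = (-2.0000, -2.0000, 0.0000)
after link 3: o_3 = (-3.8371, 0.1213, 1.0607)
after link 4: o_4 = (-2.3371, 0.1213, 3.6587)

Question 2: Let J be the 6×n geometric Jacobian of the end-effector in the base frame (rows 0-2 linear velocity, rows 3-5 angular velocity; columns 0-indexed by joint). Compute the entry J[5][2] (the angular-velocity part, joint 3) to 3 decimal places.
axis z_2 = (0.5000,-0.0000,0.8660); lever o_n−o_2 = (-0.3371,2.1213,3.6587)
cross product → J_v[:, 2] = (-1.8371,-2.1213,1.0607)
J_ω[:, 2] = z_2
entry J[5][2] = 0.8660

0.866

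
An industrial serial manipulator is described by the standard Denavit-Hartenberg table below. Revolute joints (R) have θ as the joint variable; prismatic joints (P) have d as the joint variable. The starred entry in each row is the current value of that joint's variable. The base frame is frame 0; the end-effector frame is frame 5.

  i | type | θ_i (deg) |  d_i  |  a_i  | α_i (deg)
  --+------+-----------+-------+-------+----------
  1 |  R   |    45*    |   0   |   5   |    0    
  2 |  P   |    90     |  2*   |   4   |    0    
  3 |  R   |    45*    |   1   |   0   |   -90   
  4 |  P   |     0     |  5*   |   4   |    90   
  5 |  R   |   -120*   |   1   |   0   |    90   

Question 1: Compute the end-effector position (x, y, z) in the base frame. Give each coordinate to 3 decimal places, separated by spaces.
after link 1: o_1 = (3.5355, 3.5355, 0.0000)
after link 2: o_2 = (0.7071, 6.3640, 2.0000)
after link 3: o_3 = (0.7071, 6.3640, 3.0000)
after link 4: o_4 = (-3.2929, 1.3640, 3.0000)
after link 5: o_5 = (-3.2929, 1.3640, 4.0000)

-3.293 1.364 4.000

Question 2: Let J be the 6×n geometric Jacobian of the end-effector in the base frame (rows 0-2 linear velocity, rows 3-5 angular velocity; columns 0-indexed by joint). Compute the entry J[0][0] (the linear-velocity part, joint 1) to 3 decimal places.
axis z_0 = ẑ; lever o_n−o_0 = (-3.2929,1.3640,4.0000)
cross product → J_v[:, 0] = (-1.3640,-3.2929,0.0000)
J_ω[:, 0] = z_0
entry J[0][0] = -1.3640

-1.364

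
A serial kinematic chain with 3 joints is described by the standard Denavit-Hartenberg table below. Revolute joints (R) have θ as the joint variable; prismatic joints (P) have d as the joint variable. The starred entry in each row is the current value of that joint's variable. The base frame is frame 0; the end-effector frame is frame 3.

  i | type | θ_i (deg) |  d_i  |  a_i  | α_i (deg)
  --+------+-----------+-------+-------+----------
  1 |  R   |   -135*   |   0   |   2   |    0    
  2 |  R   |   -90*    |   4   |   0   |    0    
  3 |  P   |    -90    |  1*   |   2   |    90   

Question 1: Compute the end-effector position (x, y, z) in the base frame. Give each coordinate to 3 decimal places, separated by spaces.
after link 1: o_1 = (-1.4142, -1.4142, 0.0000)
after link 2: o_2 = (-1.4142, -1.4142, 4.0000)
after link 3: o_3 = (-0.0000, 0.0000, 5.0000)

-0.000 0.000 5.000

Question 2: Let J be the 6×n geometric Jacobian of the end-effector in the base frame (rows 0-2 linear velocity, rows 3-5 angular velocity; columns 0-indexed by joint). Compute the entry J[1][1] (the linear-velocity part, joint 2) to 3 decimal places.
axis z_1 = (0.0000,0.0000,1.0000); lever o_n−o_1 = (1.4142,1.4142,5.0000)
cross product → J_v[:, 1] = (-1.4142,1.4142,0.0000)
J_ω[:, 1] = z_1
entry J[1][1] = 1.4142

1.414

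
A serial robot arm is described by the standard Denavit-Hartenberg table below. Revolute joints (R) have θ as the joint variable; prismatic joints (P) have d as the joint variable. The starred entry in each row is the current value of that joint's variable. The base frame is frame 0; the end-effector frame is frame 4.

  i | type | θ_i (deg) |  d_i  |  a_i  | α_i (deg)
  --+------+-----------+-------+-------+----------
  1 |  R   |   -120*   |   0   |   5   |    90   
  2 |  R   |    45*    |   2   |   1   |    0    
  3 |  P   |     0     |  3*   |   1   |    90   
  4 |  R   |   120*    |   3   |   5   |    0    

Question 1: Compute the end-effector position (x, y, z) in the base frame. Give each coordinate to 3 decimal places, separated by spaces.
after link 1: o_1 = (-2.5000, -4.3301, 0.0000)
after link 2: o_2 = (-4.5856, -3.9425, 0.7071)
after link 3: o_3 = (-7.5372, -3.0549, 1.4142)
after link 4: o_4 = (-11.4640, -1.1960, -2.4749)

-11.464 -1.196 -2.475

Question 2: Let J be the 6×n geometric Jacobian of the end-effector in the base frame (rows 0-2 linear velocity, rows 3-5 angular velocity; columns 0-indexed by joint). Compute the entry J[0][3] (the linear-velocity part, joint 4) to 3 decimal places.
3.696

axis z_3 = (-0.3536,-0.6124,-0.7071); lever o_n−o_3 = (-3.9268,1.8589,-3.8891)
cross product → J_v[:, 3] = (3.6960,1.4017,-3.0619)
J_ω[:, 3] = z_3
entry J[0][3] = 3.6960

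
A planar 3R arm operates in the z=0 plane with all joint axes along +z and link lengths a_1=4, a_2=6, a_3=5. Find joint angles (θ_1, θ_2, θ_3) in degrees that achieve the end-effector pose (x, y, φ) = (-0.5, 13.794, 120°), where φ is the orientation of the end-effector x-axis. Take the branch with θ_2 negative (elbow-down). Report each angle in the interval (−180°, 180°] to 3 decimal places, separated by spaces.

96.141 -30.010 53.869

wrist centre = target − a_3·(cos φ, sin φ) = (2.0000, 9.4639)
cos θ_2 = (93.5649−4²−6²)/(2·4·6) = 0.8659; θ_2 = -30.0103° (elbow-down)
β = atan2(9.4639,2.0000) = 78.0673°; ψ = atan2(-3.0009,9.1956) = -18.0738°
θ_1 = β − ψ = 96.1411°
θ_3 = φ − θ_1 − θ_2 = 53.8693° (wrapped to (-180°,180°])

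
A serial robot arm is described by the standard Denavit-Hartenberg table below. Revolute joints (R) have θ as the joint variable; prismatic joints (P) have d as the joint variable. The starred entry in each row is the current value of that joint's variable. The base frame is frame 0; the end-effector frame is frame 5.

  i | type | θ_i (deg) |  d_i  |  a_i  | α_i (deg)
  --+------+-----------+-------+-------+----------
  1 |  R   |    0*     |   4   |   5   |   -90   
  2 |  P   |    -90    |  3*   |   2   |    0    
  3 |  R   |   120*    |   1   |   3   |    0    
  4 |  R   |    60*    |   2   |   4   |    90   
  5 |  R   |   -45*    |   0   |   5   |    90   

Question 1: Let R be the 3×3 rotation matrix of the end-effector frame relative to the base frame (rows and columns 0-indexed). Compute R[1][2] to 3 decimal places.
End-effector z-axis (col 2 of R) = (-0.0000,-0.7071,0.7071)
R[1][2] = -0.7071

-0.707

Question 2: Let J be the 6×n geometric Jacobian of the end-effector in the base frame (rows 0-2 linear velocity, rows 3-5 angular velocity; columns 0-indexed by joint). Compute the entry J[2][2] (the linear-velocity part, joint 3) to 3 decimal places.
axis z_2 = (0.0000,1.0000,0.0000); lever o_n−o_2 = (2.5981,-0.5355,-9.0355)
cross product → J_v[:, 2] = (-9.0355,0.0000,-2.5981)
J_ω[:, 2] = z_2
entry J[2][2] = -2.5981

-2.598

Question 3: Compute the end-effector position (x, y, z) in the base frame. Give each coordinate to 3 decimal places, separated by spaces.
7.598 2.464 -3.036

after link 1: o_1 = (5.0000, 0.0000, 4.0000)
after link 2: o_2 = (5.0000, 3.0000, 6.0000)
after link 3: o_3 = (7.5981, 4.0000, 4.5000)
after link 4: o_4 = (7.5981, 6.0000, 0.5000)
after link 5: o_5 = (7.5981, 2.4645, -3.0355)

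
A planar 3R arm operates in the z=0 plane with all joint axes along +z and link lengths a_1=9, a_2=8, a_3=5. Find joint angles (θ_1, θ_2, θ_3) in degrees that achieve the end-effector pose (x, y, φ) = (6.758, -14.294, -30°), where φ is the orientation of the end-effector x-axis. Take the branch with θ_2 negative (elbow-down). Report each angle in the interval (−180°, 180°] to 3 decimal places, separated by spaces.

wrist centre = target − a_3·(cos φ, sin φ) = (2.4279, -11.7940)
cos θ_2 = (144.9930−9²−8²)/(2·9·8) = -0.0000; θ_2 = -90.0028° (elbow-down)
β = atan2(-11.7940,2.4279) = -78.3678°; ψ = atan2(-8.0000,8.9996) = -41.6348°
θ_1 = β − ψ = -36.7330°
θ_3 = φ − θ_1 − θ_2 = 96.7358° (wrapped to (-180°,180°])

-36.733 -90.003 96.736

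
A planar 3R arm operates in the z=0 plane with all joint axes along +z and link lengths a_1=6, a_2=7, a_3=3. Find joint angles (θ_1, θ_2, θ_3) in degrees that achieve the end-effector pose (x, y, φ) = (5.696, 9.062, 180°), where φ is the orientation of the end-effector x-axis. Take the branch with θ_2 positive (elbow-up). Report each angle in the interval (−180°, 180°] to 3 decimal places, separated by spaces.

29.996 30.008 119.996

wrist centre = target − a_3·(cos φ, sin φ) = (8.6960, 9.0620)
cos θ_2 = (157.7403−6²−7²)/(2·6·7) = 0.8660; θ_2 = 30.0080° (elbow-up)
β = atan2(9.0620,8.6960) = 46.1807°; ψ = atan2(3.5008,12.0617) = 16.1851°
θ_1 = β − ψ = 29.9956°
θ_3 = φ − θ_1 − θ_2 = 119.9964° (wrapped to (-180°,180°])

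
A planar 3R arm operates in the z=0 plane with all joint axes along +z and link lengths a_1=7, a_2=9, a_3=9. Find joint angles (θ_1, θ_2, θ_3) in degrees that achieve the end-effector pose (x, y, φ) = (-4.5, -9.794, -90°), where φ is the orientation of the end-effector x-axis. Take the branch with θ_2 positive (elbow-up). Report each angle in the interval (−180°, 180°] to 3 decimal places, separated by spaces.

89.997 150.000 30.003

wrist centre = target − a_3·(cos φ, sin φ) = (-4.5000, -0.7940)
cos θ_2 = (20.8804−7²−9²)/(2·7·9) = -0.8660; θ_2 = 150.0003° (elbow-up)
β = atan2(-0.7940,-4.5000) = -169.9935°; ψ = atan2(4.5000,-0.7943) = 100.0098°
θ_1 = β − ψ = -270.0032°
θ_3 = φ − θ_1 − θ_2 = 30.0029° (wrapped to (-180°,180°])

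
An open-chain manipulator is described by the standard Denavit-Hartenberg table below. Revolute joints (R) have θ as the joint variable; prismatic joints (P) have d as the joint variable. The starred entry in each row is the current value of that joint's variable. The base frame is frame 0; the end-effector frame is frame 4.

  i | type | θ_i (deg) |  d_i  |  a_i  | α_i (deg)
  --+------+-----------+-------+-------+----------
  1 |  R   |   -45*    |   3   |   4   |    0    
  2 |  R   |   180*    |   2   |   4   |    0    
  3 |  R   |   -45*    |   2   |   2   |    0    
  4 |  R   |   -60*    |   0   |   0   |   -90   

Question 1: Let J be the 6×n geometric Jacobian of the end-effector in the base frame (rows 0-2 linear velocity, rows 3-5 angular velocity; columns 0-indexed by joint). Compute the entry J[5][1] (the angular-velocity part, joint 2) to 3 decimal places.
1.000

axis z_1 = (0.0000,0.0000,1.0000); lever o_n−o_1 = (-2.8284,4.8284,4.0000)
cross product → J_v[:, 1] = (-4.8284,-2.8284,0.0000)
J_ω[:, 1] = z_1
entry J[5][1] = 1.0000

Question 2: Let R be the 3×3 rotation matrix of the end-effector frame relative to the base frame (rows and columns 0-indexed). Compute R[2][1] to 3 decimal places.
End-effector y-axis (col 1 of R) = (-0.0000,0.0000,-1.0000)
R[2][1] = -1.0000

-1.000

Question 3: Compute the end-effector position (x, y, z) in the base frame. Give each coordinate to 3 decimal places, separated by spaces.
after link 1: o_1 = (2.8284, -2.8284, 3.0000)
after link 2: o_2 = (0.0000, 0.0000, 5.0000)
after link 3: o_3 = (0.0000, 2.0000, 7.0000)
after link 4: o_4 = (0.0000, 2.0000, 7.0000)

0.000 2.000 7.000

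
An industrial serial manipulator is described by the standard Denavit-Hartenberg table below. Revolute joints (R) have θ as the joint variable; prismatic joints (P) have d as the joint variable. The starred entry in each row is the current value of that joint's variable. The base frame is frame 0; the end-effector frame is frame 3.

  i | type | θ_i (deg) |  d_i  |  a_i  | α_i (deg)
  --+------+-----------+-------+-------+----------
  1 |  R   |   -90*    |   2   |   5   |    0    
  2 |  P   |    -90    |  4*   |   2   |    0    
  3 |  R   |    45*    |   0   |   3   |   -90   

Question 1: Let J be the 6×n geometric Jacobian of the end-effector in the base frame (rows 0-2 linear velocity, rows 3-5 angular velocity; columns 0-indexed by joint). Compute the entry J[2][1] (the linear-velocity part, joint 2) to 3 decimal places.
prismatic axis z_1 = (0.0000,0.0000,1.0000)
J_v[:, 1] = z_1; J_ω[:, 1] = (0,0,0)
entry J[2][1] = 1.0000

1.000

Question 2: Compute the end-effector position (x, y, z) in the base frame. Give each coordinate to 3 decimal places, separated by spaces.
-4.121 -7.121 6.000

after link 1: o_1 = (0.0000, -5.0000, 2.0000)
after link 2: o_2 = (-2.0000, -5.0000, 6.0000)
after link 3: o_3 = (-4.1213, -7.1213, 6.0000)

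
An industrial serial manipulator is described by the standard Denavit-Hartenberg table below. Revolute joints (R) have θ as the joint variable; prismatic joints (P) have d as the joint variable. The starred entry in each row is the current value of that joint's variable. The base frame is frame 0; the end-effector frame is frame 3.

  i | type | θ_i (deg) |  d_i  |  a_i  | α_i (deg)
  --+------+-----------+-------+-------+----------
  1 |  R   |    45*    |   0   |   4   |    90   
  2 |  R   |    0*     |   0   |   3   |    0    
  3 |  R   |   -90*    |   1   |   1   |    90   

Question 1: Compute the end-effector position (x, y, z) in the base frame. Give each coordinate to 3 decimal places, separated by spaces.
5.657 4.243 -1.000

after link 1: o_1 = (2.8284, 2.8284, 0.0000)
after link 2: o_2 = (4.9497, 4.9497, 0.0000)
after link 3: o_3 = (5.6569, 4.2426, -1.0000)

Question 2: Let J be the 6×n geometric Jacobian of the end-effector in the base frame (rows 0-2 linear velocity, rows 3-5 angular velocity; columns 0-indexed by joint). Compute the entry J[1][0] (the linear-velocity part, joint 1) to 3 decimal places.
5.657

axis z_0 = ẑ; lever o_n−o_0 = (5.6569,4.2426,-1.0000)
cross product → J_v[:, 0] = (-4.2426,5.6569,0.0000)
J_ω[:, 0] = z_0
entry J[1][0] = 5.6569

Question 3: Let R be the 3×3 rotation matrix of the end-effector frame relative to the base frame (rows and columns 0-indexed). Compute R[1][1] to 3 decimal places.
End-effector y-axis (col 1 of R) = (0.7071,-0.7071,0.0000)
R[1][1] = -0.7071

-0.707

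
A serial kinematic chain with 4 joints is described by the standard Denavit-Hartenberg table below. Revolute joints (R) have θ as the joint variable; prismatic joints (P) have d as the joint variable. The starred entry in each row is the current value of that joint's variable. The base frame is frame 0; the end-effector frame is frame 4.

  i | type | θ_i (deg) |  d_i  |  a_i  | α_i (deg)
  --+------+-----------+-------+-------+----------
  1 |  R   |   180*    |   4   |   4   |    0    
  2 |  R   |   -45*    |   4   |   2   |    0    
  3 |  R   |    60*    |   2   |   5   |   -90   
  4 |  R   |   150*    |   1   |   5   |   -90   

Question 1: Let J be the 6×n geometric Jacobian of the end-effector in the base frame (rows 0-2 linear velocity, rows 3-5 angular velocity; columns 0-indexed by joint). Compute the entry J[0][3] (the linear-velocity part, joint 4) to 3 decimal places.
2.415

axis z_3 = (0.2588,-0.9659,0.0000); lever o_n−o_3 = (4.4414,0.1548,-2.5000)
cross product → J_v[:, 3] = (2.4148,0.6470,4.3301)
J_ω[:, 3] = z_3
entry J[0][3] = 2.4148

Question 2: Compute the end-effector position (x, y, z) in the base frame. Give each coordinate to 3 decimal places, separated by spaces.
after link 1: o_1 = (-4.0000, 0.0000, 4.0000)
after link 2: o_2 = (-5.4142, 1.4142, 8.0000)
after link 3: o_3 = (-10.2438, 0.1201, 10.0000)
after link 4: o_4 = (-5.8024, 0.2749, 7.5000)

-5.802 0.275 7.500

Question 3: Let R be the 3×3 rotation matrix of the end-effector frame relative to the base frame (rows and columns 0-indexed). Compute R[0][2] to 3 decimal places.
0.483

End-effector z-axis (col 2 of R) = (0.4830,0.1294,0.8660)
R[0][2] = 0.4830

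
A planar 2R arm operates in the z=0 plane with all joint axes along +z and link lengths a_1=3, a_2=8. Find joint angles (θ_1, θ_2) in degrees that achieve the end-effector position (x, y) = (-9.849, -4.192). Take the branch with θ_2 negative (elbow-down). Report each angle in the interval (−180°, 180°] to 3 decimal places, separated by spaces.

cos θ_2 = (114.5757−3²−8²)/(2·3·8) = 0.8662; θ_2 = -29.9846° (elbow-down)
β = atan2(-4.1920,-9.8490) = -156.9441°; ψ = atan2(-3.9981,9.9293) = -21.9328°
θ_1 = β − ψ = -135.0113°

-135.011 -29.985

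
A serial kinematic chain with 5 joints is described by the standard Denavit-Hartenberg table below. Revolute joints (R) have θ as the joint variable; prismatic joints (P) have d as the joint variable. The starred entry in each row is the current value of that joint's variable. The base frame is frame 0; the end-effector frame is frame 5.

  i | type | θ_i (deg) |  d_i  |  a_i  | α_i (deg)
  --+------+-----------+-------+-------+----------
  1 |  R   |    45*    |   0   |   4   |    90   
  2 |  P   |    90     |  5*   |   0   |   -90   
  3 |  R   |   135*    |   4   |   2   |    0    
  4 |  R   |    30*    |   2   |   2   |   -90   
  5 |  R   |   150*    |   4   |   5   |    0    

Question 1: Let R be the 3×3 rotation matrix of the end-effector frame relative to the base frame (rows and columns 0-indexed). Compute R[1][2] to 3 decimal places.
-0.683

End-effector z-axis (col 2 of R) = (0.6830,-0.6830,-0.2588)
R[1][2] = -0.6830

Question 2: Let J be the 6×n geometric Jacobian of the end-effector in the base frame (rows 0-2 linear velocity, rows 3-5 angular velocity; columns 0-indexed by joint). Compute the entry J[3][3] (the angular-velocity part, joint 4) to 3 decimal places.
-0.707

axis z_3 = (-0.7071,-0.7071,0.0000); lever o_n−o_3 = (3.5120,-2.8049,1.2155)
cross product → J_v[:, 3] = (-0.8595,0.8595,4.4668)
J_ω[:, 3] = z_3
entry J[3][3] = -0.7071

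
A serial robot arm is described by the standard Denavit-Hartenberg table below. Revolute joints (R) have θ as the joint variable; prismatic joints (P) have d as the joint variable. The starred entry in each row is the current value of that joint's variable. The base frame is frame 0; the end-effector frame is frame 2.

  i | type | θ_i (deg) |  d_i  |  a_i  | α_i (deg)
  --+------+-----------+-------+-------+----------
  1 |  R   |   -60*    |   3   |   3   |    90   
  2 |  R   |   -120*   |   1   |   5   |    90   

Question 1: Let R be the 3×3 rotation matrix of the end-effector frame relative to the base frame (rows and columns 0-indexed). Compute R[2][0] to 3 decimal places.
End-effector x-axis (col 0 of R) = (-0.2500,0.4330,-0.8660)
R[2][0] = -0.8660

-0.866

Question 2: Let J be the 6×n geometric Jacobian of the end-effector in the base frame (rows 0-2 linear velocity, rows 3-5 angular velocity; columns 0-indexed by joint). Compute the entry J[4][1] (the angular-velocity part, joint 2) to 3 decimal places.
axis z_1 = (-0.8660,-0.5000,0.0000); lever o_n−o_1 = (-2.1160,1.6651,-4.3301)
cross product → J_v[:, 1] = (2.1651,-3.7500,-2.5000)
J_ω[:, 1] = z_1
entry J[4][1] = -0.5000

-0.500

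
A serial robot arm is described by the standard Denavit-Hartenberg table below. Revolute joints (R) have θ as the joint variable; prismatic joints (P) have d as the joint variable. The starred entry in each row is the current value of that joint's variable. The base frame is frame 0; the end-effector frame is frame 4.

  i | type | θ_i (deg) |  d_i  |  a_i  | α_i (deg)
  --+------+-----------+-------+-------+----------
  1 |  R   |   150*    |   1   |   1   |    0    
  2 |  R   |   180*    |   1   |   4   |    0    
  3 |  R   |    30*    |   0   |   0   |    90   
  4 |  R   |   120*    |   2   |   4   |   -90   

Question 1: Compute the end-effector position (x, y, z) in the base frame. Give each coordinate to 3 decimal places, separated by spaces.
after link 1: o_1 = (-0.8660, 0.5000, 1.0000)
after link 2: o_2 = (2.5981, -1.5000, 2.0000)
after link 3: o_3 = (2.5981, -1.5000, 2.0000)
after link 4: o_4 = (0.5981, -3.5000, 5.4641)

0.598 -3.500 5.464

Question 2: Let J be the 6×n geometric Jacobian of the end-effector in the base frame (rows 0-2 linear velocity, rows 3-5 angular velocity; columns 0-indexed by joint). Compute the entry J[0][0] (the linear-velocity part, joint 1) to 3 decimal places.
axis z_0 = ẑ; lever o_n−o_0 = (0.5981,-3.5000,5.4641)
cross product → J_v[:, 0] = (3.5000,0.5981,-0.0000)
J_ω[:, 0] = z_0
entry J[0][0] = 3.5000

3.500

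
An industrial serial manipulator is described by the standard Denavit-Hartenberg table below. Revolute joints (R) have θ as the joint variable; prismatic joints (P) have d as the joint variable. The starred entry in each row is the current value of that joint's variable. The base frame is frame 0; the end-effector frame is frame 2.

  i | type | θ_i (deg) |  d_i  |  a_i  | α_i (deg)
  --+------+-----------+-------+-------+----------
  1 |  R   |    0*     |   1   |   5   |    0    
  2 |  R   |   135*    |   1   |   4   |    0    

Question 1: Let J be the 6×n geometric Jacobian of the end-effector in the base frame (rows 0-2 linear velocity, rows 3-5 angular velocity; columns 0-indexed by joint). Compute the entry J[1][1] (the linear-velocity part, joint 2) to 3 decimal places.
-2.828

axis z_1 = (0.0000,0.0000,1.0000); lever o_n−o_1 = (-2.8284,2.8284,1.0000)
cross product → J_v[:, 1] = (-2.8284,-2.8284,0.0000)
J_ω[:, 1] = z_1
entry J[1][1] = -2.8284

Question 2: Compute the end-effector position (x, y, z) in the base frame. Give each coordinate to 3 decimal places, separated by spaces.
2.172 2.828 2.000

after link 1: o_1 = (5.0000, 0.0000, 1.0000)
after link 2: o_2 = (2.1716, 2.8284, 2.0000)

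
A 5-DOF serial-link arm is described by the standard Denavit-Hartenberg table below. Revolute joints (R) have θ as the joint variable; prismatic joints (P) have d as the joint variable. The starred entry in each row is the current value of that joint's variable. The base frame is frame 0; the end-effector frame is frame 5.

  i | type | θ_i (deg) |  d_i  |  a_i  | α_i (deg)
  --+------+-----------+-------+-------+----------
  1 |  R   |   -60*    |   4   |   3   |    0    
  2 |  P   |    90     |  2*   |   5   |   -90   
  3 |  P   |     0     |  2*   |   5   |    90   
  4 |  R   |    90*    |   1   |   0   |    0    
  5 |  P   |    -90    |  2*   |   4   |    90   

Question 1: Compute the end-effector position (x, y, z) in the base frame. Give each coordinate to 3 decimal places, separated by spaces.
after link 1: o_1 = (1.5000, -2.5981, 4.0000)
after link 2: o_2 = (5.8301, -0.0981, 6.0000)
after link 3: o_3 = (9.1603, 4.1340, 6.0000)
after link 4: o_4 = (9.1603, 4.1340, 7.0000)
after link 5: o_5 = (12.6244, 6.1340, 9.0000)

12.624 6.134 9.000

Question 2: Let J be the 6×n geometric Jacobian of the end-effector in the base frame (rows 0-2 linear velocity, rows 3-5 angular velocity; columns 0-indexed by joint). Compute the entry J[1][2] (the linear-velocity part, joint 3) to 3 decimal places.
prismatic axis z_2 = (-0.5000,0.8660,0.0000)
J_v[:, 2] = z_2; J_ω[:, 2] = (0,0,0)
entry J[1][2] = 0.8660

0.866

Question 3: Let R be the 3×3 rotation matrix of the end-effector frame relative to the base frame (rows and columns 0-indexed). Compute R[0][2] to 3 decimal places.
0.500

End-effector z-axis (col 2 of R) = (0.5000,-0.8660,0.0000)
R[0][2] = 0.5000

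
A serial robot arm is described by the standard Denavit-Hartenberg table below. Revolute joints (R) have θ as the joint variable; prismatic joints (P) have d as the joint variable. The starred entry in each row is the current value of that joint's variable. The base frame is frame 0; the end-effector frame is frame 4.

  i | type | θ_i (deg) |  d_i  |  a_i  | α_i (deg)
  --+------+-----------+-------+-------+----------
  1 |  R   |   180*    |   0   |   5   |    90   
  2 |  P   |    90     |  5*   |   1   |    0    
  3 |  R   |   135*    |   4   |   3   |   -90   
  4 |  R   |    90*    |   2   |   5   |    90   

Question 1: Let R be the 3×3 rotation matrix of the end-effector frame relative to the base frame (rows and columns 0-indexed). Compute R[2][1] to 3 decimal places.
-0.707

End-effector y-axis (col 1 of R) = (-0.7071,0.0000,-0.7071)
R[2][1] = -0.7071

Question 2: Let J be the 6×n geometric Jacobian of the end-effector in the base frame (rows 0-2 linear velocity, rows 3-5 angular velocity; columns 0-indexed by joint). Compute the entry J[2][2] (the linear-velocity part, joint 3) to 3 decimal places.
axis z_2 = (0.0000,1.0000,0.0000); lever o_n−o_2 = (0.7071,-1.0000,-3.5355)
cross product → J_v[:, 2] = (-3.5355,0.0000,-0.7071)
J_ω[:, 2] = z_2
entry J[2][2] = -0.7071

-0.707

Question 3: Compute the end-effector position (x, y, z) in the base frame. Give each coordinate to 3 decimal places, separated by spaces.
-4.293 4.000 -2.536

after link 1: o_1 = (-5.0000, 0.0000, 0.0000)
after link 2: o_2 = (-5.0000, 5.0000, 1.0000)
after link 3: o_3 = (-2.8787, 9.0000, -1.1213)
after link 4: o_4 = (-4.2929, 4.0000, -2.5355)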